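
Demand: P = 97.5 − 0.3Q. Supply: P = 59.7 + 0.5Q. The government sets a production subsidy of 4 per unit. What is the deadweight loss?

10

Competitive equilibrium: 97.5 − 0.3Q = 59.7 + 0.5Q → Q* = 47.25, P* = 83.325.
The subsidy lowers effective supply by 4: P = 55.7 + 0.5Q.
New quantity: 97.5 − 0.3Q = 55.7 + 0.5Q → Q' = 52.25.
Overproduction ΔQ = 52.25 − 47.25 = 5; wedge = subsidy = 4.
Welfare loss = ½ × 5 × 4 = 10.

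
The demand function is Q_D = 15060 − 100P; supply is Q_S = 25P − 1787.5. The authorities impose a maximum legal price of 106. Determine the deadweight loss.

In inverse form: demand P = 150.6 − 0.01Q, supply P = 71.5 + 0.04Q.
Competitive equilibrium: 150.6 − 0.01Q = 71.5 + 0.04Q → Q* = 1582, P* = 134.78.
At the ceiling P = 106, quantity supplied = (106 − 71.5)/0.04 = 862.5.
Willingness to pay at Q' = 862.5: 150.6 − 0.01·862.5 = 141.975.
ΔQ = 1582 − 862.5 = 719.5; wedge = 141.975 − 106 = 35.975.
The triangle = ½ × 719.5 × 35.975 = 12942.01.

12942.01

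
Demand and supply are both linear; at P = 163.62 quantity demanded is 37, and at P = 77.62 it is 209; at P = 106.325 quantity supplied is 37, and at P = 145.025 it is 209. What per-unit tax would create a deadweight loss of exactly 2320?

58

Demand slope = (77.62 − 163.62)/(209 − 37) = −0.5, so P = 182.12 − 0.5Q.
Supply slope = (145.025 − 106.325)/(209 − 37) = 0.225, so P = 98 + 0.225Q.
Competitive equilibrium: 182.12 − 0.5Q = 98 + 0.225Q → Q* = 116.0276, P* = 124.1062.
A tax t gives ΔQ = t/0.725 and wedge t, so DWL = t²/1.45.
t²/1.45 = 2320 → t² = 3364 → t = 58.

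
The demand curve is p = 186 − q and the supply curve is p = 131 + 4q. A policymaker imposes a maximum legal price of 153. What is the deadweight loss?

Competitive equilibrium: 186 − q = 131 + 4q → q* = 11, p* = 175.
At the ceiling p = 153, quantity supplied = (153 − 131)/4 = 5.5.
Willingness to pay at q' = 5.5: 186 − 1·5.5 = 180.5.
Δq = 11 − 5.5 = 5.5; wedge = 180.5 − 153 = 27.5.
The triangle = ½ × 5.5 × 27.5 = 75.625.

75.625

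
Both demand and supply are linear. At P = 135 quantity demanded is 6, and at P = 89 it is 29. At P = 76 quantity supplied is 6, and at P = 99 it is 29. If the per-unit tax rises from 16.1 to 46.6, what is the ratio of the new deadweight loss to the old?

8.378

Demand slope = (89 − 135)/(29 − 6) = −2, so P = 147 − 2Q.
Supply slope = (99 − 76)/(29 − 6) = 1, so P = 70 + Q.
Competitive equilibrium: 147 − 2Q = 70 + Q → Q* = 25.6667, P* = 95.6667.
For a per-unit tax t: ΔQ = t/3, so DWL = ½·t·(t/3) = t²/6.
At t = 16.1: DWL = 43.202. At t = 46.6: DWL = 361.927.
Ratio = (46.6/16.1)² = 8.378.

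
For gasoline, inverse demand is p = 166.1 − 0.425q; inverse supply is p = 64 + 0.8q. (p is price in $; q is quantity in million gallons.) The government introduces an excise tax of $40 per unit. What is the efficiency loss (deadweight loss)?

Competitive equilibrium: 166.1 − 0.425q = 64 + 0.8q → q* = 83.3469, p* = 130.6776.
With the tax, the buyer price exceeds the seller price by 40: (166.1 − 0.425q) − (64 + 0.8q) = 40 → q' = 50.6939.
Δq = 83.3469 − 50.6939 = 32.653; the wedge equals the tax, 40.
Welfare loss = ½ × 32.653 × 40 = $653.06 million.

$653.06 million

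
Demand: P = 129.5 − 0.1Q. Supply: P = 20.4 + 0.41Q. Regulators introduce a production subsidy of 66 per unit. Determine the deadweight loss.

4270.59

Competitive equilibrium: 129.5 − 0.1Q = 20.4 + 0.41Q → Q* = 213.9216, P* = 108.1078.
The subsidy lowers effective supply by 66: P = 0.41Q − 45.6.
New quantity: 129.5 − 0.1Q = 0.41Q − 45.6 → Q' = 343.3333.
Overproduction ΔQ = 343.3333 − 213.9216 = 129.4117; wedge = subsidy = 66.
Welfare loss = ½ × 129.4117 × 66 = 4270.59.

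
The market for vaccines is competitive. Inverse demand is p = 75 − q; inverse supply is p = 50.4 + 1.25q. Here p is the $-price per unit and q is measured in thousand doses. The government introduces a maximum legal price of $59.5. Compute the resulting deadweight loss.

$15.02 thousand

Competitive equilibrium: 75 − q = 50.4 + 1.25q → q* = 10.9333, p* = 64.0667.
At the ceiling p = 59.5, quantity supplied = (59.5 − 50.4)/1.25 = 7.28.
Willingness to pay at q' = 7.28: 75 − 1·7.28 = 67.72.
Δq = 10.9333 − 7.28 = 3.6533; wedge = 67.72 − 59.5 = 8.22.
Deadweight loss = ½ × 3.6533 × 8.22 = $15.02 thousand.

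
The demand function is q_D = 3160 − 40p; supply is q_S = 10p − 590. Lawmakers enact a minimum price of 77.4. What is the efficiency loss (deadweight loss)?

576

In inverse form: demand p = 79 − 0.025q, supply p = 59 + 0.1q.
Competitive equilibrium: 79 − 0.025q = 59 + 0.1q → q* = 160, p* = 75.
At the floor p = 77.4, quantity demanded = (79 − 77.4)/0.025 = 64.
Sellers' marginal cost at q' = 64: 59 + 0.1·64 = 65.4.
Δq = 160 − 64 = 96; wedge = 77.4 − 65.4 = 12.
The triangle = ½ × 96 × 12 = 576.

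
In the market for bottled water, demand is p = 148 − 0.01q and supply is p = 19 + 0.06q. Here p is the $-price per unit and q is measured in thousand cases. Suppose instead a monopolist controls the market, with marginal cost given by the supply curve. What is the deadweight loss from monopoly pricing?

Competitive equilibrium: 148 − 0.01q = 19 + 0.06q → q* = 1842.8571, p* = 129.5714.
Marginal revenue: MR = 148 − 0.02q. Set MR = MC: 148 − 0.02q = 19 + 0.06q → q_m = 1612.5.
Price p_m = 148 − 0.01·1612.5 = 131.875; MC(q_m) = 19 + 0.06·1612.5 = 115.75.
Competitive q* = 1842.8571, so Δq = 230.3571; wedge = 131.875 − 115.75 = 16.125.
The triangle = ½ × 230.3571 × 16.125 = $1857.25 thousand.

$1857.25 thousand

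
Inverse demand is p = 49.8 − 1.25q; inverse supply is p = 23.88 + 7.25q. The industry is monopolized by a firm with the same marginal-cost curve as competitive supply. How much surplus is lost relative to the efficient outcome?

0.65

Competitive equilibrium: 49.8 − 1.25q = 23.88 + 7.25q → q* = 3.0494, p* = 45.9882.
Marginal revenue: MR = 49.8 − 2.5q. Set MR = MC: 49.8 − 2.5q = 23.88 + 7.25q → q_m = 2.6585.
Price p_m = 49.8 − 1.25·2.6585 = 46.4769; MC(q_m) = 23.88 + 7.25·2.6585 = 43.1541.
Competitive q* = 3.0494, so Δq = 0.3909; wedge = 46.4769 − 43.1541 = 3.3228.
The triangle = ½ × 0.3909 × 3.3228 = 0.65.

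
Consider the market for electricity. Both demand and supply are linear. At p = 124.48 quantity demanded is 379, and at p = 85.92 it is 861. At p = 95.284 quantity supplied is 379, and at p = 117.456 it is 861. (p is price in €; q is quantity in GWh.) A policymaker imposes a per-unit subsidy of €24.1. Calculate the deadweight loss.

€2304.80

Demand slope = (85.92 − 124.48)/(861 − 379) = −0.08, so p = 154.8 − 0.08q.
Supply slope = (117.456 − 95.284)/(861 − 379) = 0.046, so p = 77.85 + 0.046q.
Competitive equilibrium: 154.8 − 0.08q = 77.85 + 0.046q → q* = 610.7143, p* = 105.9429.
The subsidy lowers effective supply by 24.1: p = 53.75 + 0.046q.
New quantity: 154.8 − 0.08q = 53.75 + 0.046q → q' = 801.9841.
Overproduction Δq = 801.9841 − 610.7143 = 191.2698; wedge = subsidy = 24.1.
Welfare loss = ½ × 191.2698 × 24.1 = €2304.80.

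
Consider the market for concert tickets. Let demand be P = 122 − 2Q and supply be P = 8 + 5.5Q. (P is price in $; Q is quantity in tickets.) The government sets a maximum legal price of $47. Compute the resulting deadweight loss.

$246.59

Competitive equilibrium: 122 − 2Q = 8 + 5.5Q → Q* = 15.2, P* = 91.6.
At the ceiling P = 47, quantity supplied = (47 − 8)/5.5 = 7.0909.
Willingness to pay at Q' = 7.0909: 122 − 2·7.0909 = 107.8182.
ΔQ = 15.2 − 7.0909 = 8.1091; wedge = 107.8182 − 47 = 60.8182.
Deadweight loss = ½ × 8.1091 × 60.8182 = $246.59.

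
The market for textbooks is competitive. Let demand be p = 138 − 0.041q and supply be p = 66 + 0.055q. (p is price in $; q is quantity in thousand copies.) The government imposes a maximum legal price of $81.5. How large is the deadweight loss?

$10521.32 thousand

Competitive equilibrium: 138 − 0.041q = 66 + 0.055q → q* = 750, p* = 107.25.
At the ceiling p = 81.5, quantity supplied = (81.5 − 66)/0.055 = 281.81818.
Willingness to pay at q' = 281.81818: 138 − 0.041·281.81818 = 126.44545.
Δq = 750 − 281.81818 = 468.18182; wedge = 126.44545 − 81.5 = 44.94545.
Deadweight loss = ½ × 468.18182 × 44.94545 = $10521.32 thousand.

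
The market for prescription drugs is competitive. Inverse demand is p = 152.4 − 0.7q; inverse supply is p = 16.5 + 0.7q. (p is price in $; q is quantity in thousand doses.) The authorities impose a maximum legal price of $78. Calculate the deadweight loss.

$59.43 thousand

Competitive equilibrium: 152.4 − 0.7q = 16.5 + 0.7q → q* = 97.0714, p* = 84.45.
At the ceiling p = 78, quantity supplied = (78 − 16.5)/0.7 = 87.8571.
Willingness to pay at q' = 87.8571: 152.4 − 0.7·87.8571 = 90.9.
Δq = 97.0714 − 87.8571 = 9.2143; wedge = 90.9 − 78 = 12.9.
The triangle = ½ × 9.2143 × 12.9 = $59.43 thousand.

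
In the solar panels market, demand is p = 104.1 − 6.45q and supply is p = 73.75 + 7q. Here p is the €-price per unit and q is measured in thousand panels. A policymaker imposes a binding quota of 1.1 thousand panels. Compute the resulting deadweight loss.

Competitive equilibrium: 104.1 − 6.45q = 73.75 + 7q → q* = 2.2565, p* = 89.5455.
At q = 1.1: demand price = 104.1 − 6.45·1.1 = 97.005; supply price = 73.75 + 7·1.1 = 81.45.
Δq = 2.2565 − 1.1 = 1.1565; wedge = 97.005 − 81.45 = 15.555.
DWL = ½ × 1.1565 × 15.555 = €8.99 thousand.

€8.99 thousand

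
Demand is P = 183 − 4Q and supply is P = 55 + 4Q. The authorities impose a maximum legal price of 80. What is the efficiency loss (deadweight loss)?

Competitive equilibrium: 183 − 4Q = 55 + 4Q → Q* = 16, P* = 119.
At the ceiling P = 80, quantity supplied = (80 − 55)/4 = 6.25.
Willingness to pay at Q' = 6.25: 183 − 4·6.25 = 158.
ΔQ = 16 − 6.25 = 9.75; wedge = 158 − 80 = 78.
Deadweight loss = ½ × 9.75 × 78 = 380.25.

380.25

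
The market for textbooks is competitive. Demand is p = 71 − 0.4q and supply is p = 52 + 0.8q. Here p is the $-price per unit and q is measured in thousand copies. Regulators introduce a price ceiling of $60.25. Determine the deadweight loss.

Competitive equilibrium: 71 − 0.4q = 52 + 0.8q → q* = 15.8333, p* = 64.6667.
At the ceiling p = 60.25, quantity supplied = (60.25 − 52)/0.8 = 10.3125.
Willingness to pay at q' = 10.3125: 71 − 0.4·10.3125 = 66.875.
Δq = 15.8333 − 10.3125 = 5.5208; wedge = 66.875 − 60.25 = 6.625.
DWL = ½ × 5.5208 × 6.625 = $18.29 thousand.

$18.29 thousand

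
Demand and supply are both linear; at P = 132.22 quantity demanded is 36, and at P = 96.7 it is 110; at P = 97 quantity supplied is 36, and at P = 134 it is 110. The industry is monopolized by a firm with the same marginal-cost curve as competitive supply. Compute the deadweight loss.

274.09

Demand slope = (96.7 − 132.22)/(110 − 36) = −0.48, so P = 149.5 − 0.48Q.
Supply slope = (134 − 97)/(110 − 36) = 0.5, so P = 79 + 0.5Q.
Competitive equilibrium: 149.5 − 0.48Q = 79 + 0.5Q → Q* = 71.9388, P* = 114.9694.
Marginal revenue: MR = 149.5 − 0.96Q. Set MR = MC: 149.5 − 0.96Q = 79 + 0.5Q → Q_m = 48.2877.
Price P_m = 149.5 − 0.48·48.2877 = 126.3219; MC(Q_m) = 79 + 0.5·48.2877 = 103.1439.
Competitive Q* = 71.9388, so ΔQ = 23.6511; wedge = 126.3219 − 103.1439 = 23.178.
Deadweight loss = ½ × 23.6511 × 23.178 = 274.09.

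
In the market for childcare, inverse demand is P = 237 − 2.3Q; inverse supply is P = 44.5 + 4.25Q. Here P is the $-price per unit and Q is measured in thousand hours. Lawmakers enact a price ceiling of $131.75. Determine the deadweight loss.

Competitive equilibrium: 237 − 2.3Q = 44.5 + 4.25Q → Q* = 29.3893, P* = 169.4046.
At the ceiling P = 131.75, quantity supplied = (131.75 − 44.5)/4.25 = 20.5294.
Willingness to pay at Q' = 20.5294: 237 − 2.3·20.5294 = 189.7824.
ΔQ = 29.3893 − 20.5294 = 8.8599; wedge = 189.7824 − 131.75 = 58.0324.
Welfare loss = ½ × 8.8599 × 58.0324 = $257.08 thousand.

$257.08 thousand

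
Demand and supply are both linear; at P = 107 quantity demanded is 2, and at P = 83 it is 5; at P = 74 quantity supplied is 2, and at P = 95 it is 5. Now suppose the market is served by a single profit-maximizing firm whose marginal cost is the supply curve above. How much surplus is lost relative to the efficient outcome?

16.01

Demand slope = (83 − 107)/(5 − 2) = −8, so P = 123 − 8Q.
Supply slope = (95 − 74)/(5 − 2) = 7, so P = 60 + 7Q.
Competitive equilibrium: 123 − 8Q = 60 + 7Q → Q* = 4.2, P* = 89.4.
Marginal revenue: MR = 123 − 16Q. Set MR = MC: 123 − 16Q = 60 + 7Q → Q_m = 2.7391.
Price P_m = 123 − 8·2.7391 = 101.0872; MC(Q_m) = 60 + 7·2.7391 = 79.1737.
Competitive Q* = 4.2, so ΔQ = 1.4609; wedge = 101.0872 − 79.1737 = 21.9135.
Welfare loss = ½ × 1.4609 × 21.9135 = 16.01.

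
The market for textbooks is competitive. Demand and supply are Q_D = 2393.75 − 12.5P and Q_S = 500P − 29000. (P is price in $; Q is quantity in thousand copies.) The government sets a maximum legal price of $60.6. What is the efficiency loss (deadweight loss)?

In inverse form: demand P = 191.5 − 0.08Q, supply P = 58 + 0.002Q.
Competitive equilibrium: 191.5 − 0.08Q = 58 + 0.002Q → Q* = 1628.0488, P* = 61.2561.
At the ceiling P = 60.6, quantity supplied = (60.6 − 58)/0.002 = 1300.
Willingness to pay at Q' = 1300: 191.5 − 0.08·1300 = 87.5.
ΔQ = 1628.0488 − 1300 = 328.0488; wedge = 87.5 − 60.6 = 26.9.
Deadweight loss = ½ × 328.0488 × 26.9 = $4412.26 thousand.

$4412.26 thousand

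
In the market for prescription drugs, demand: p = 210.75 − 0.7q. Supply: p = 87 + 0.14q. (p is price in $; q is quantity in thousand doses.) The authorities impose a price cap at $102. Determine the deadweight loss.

$678.01 thousand

Competitive equilibrium: 210.75 − 0.7q = 87 + 0.14q → q* = 147.3214, p* = 107.625.
At the ceiling p = 102, quantity supplied = (102 − 87)/0.14 = 107.1429.
Willingness to pay at q' = 107.1429: 210.75 − 0.7·107.1429 = 135.75.
Δq = 147.3214 − 107.1429 = 40.1785; wedge = 135.75 − 102 = 33.75.
The triangle = ½ × 40.1785 × 33.75 = $678.01 thousand.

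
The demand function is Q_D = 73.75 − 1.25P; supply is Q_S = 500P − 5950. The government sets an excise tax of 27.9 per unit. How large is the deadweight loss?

In inverse form: demand P = 59 − 0.8Q, supply P = 11.9 + 0.002Q.
Competitive equilibrium: 59 − 0.8Q = 11.9 + 0.002Q → Q* = 58.7282, P* = 12.0175.
With the tax, the buyer price exceeds the seller price by 27.9: (59 − 0.8Q) − (11.9 + 0.002Q) = 27.9 → Q' = 23.9401.
ΔQ = 58.7282 − 23.9401 = 34.7881; the wedge equals the tax, 27.9.
DWL = ½ × 34.7881 × 27.9 = 485.29.

485.29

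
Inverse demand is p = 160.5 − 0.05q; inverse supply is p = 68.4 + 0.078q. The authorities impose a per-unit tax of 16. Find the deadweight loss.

1000

Competitive equilibrium: 160.5 − 0.05q = 68.4 + 0.078q → q* = 719.5313, p* = 124.5234.
With the tax, the buyer price exceeds the seller price by 16: (160.5 − 0.05q) − (68.4 + 0.078q) = 16 → q' = 594.5313.
Δq = 719.5313 − 594.5313 = 125; the wedge equals the tax, 16.
Deadweight loss = ½ × 125 × 16 = 1000.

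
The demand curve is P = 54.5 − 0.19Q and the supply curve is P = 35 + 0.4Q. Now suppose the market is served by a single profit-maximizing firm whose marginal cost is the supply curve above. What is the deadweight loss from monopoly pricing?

19.12

Competitive equilibrium: 54.5 − 0.19Q = 35 + 0.4Q → Q* = 33.0508, P* = 48.2203.
Marginal revenue: MR = 54.5 − 0.38Q. Set MR = MC: 54.5 − 0.38Q = 35 + 0.4Q → Q_m = 25.
Price P_m = 54.5 − 0.19·25 = 49.75; MC(Q_m) = 35 + 0.4·25 = 45.
Competitive Q* = 33.0508, so ΔQ = 8.0508; wedge = 49.75 − 45 = 4.75.
Welfare loss = ½ × 8.0508 × 4.75 = 19.12.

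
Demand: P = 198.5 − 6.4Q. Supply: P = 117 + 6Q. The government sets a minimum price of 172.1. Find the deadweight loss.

37.14

Competitive equilibrium: 198.5 − 6.4Q = 117 + 6Q → Q* = 6.5726, P* = 156.4355.
At the floor P = 172.1, quantity demanded = (198.5 − 172.1)/6.4 = 4.125.
Sellers' marginal cost at Q' = 4.125: 117 + 6·4.125 = 141.75.
ΔQ = 6.5726 − 4.125 = 2.4476; wedge = 172.1 − 141.75 = 30.35.
Welfare loss = ½ × 2.4476 × 30.35 = 37.14.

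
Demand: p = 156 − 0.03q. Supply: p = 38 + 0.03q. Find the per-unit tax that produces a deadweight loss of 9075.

33

Competitive equilibrium: 156 − 0.03q = 38 + 0.03q → q* = 1966.6667, p* = 97.
A tax t gives Δq = t/0.06 and wedge t, so DWL = t²/0.12.
t²/0.12 = 9075 → t² = 1089 → t = 33.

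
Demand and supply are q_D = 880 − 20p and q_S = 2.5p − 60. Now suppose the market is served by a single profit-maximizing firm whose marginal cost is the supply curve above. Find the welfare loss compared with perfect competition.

In inverse form: demand p = 44 − 0.05q, supply p = 24 + 0.4q.
Competitive equilibrium: 44 − 0.05q = 24 + 0.4q → q* = 44.4444, p* = 41.7778.
Marginal revenue: MR = 44 − 0.1q. Set MR = MC: 44 − 0.1q = 24 + 0.4q → q_m = 40.
Price p_m = 44 − 0.05·40 = 42; MC(q_m) = 24 + 0.4·40 = 40.
Competitive q* = 44.4444, so Δq = 4.4444; wedge = 42 − 40 = 2.
The triangle = ½ × 4.4444 × 2 = 4.44.

4.44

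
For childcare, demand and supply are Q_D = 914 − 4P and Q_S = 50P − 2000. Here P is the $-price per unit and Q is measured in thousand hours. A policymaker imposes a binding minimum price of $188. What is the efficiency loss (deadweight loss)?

$38806.40 thousand

In inverse form: demand P = 228.5 − 0.25Q, supply P = 40 + 0.02Q.
Competitive equilibrium: 228.5 − 0.25Q = 40 + 0.02Q → Q* = 698.1481, P* = 53.963.
At the floor P = 188, quantity demanded = (228.5 − 188)/0.25 = 162.
Sellers' marginal cost at Q' = 162: 40 + 0.02·162 = 43.24.
ΔQ = 698.1481 − 162 = 536.1481; wedge = 188 − 43.24 = 144.76.
Welfare loss = ½ × 536.1481 × 144.76 = $38806.40 thousand.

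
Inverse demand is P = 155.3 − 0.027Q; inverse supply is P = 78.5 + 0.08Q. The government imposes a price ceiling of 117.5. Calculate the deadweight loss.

Competitive equilibrium: 155.3 − 0.027Q = 78.5 + 0.08Q → Q* = 717.757, P* = 135.9206.
At the ceiling P = 117.5, quantity supplied = (117.5 − 78.5)/0.08 = 487.5.
Willingness to pay at Q' = 487.5: 155.3 − 0.027·487.5 = 142.1375.
ΔQ = 717.757 − 487.5 = 230.257; wedge = 142.1375 − 117.5 = 24.6375.
The triangle = ½ × 230.257 × 24.6375 = 2836.48.

2836.48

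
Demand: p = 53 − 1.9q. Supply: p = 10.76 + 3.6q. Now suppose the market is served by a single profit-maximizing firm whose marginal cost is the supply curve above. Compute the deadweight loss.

10.69

Competitive equilibrium: 53 − 1.9q = 10.76 + 3.6q → q* = 7.68, p* = 38.408.
Marginal revenue: MR = 53 − 3.8q. Set MR = MC: 53 − 3.8q = 10.76 + 3.6q → q_m = 5.7081.
Price p_m = 53 − 1.9·5.7081 = 42.1546; MC(q_m) = 10.76 + 3.6·5.7081 = 31.3092.
Competitive q* = 7.68, so Δq = 1.9719; wedge = 42.1546 − 31.3092 = 10.8454.
Welfare loss = ½ × 1.9719 × 10.8454 = 10.69.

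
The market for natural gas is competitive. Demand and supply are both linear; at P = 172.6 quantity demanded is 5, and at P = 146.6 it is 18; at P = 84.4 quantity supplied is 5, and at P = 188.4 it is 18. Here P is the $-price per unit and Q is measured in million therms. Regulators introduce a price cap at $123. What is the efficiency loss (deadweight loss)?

Demand slope = (146.6 − 172.6)/(18 − 5) = −2, so P = 182.6 − 2Q.
Supply slope = (188.4 − 84.4)/(18 − 5) = 8, so P = 44.4 + 8Q.
Competitive equilibrium: 182.6 − 2Q = 44.4 + 8Q → Q* = 13.82, P* = 154.96.
At the ceiling P = 123, quantity supplied = (123 − 44.4)/8 = 9.825.
Willingness to pay at Q' = 9.825: 182.6 − 2·9.825 = 162.95.
ΔQ = 13.82 − 9.825 = 3.995; wedge = 162.95 − 123 = 39.95.
Deadweight loss = ½ × 3.995 × 39.95 = $79.80 million.

$79.80 million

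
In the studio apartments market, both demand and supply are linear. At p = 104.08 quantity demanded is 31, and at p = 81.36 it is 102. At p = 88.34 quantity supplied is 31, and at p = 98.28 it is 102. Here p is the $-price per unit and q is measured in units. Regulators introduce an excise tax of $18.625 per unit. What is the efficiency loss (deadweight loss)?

Demand slope = (81.36 − 104.08)/(102 − 31) = −0.32, so p = 114 − 0.32q.
Supply slope = (98.28 − 88.34)/(102 − 31) = 0.14, so p = 84 + 0.14q.
Competitive equilibrium: 114 − 0.32q = 84 + 0.14q → q* = 65.21739, p* = 93.13043.
With the tax, the buyer price exceeds the seller price by 18.625: (114 − 0.32q) − (84 + 0.14q) = 18.625 → q' = 24.72826.
Δq = 65.21739 − 24.72826 = 40.48913; the wedge equals the tax, 18.625.
Deadweight loss = ½ × 40.48913 × 18.625 = $377.06.

$377.06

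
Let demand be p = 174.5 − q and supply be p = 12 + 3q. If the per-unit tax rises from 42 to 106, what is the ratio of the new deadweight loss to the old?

6.370

Competitive equilibrium: 174.5 − q = 12 + 3q → q* = 40.625, p* = 133.875.
For a per-unit tax t: Δq = t/4, so DWL = ½·t·(t/4) = t²/8.
At t = 42: DWL = 220.5. At t = 106: DWL = 1404.5.
Ratio = (106/42)² = 6.370.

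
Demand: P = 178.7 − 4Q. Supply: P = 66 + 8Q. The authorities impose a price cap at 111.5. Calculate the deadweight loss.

Competitive equilibrium: 178.7 − 4Q = 66 + 8Q → Q* = 9.3917, P* = 141.1333.
At the ceiling P = 111.5, quantity supplied = (111.5 − 66)/8 = 5.6875.
Willingness to pay at Q' = 5.6875: 178.7 − 4·5.6875 = 155.95.
ΔQ = 9.3917 − 5.6875 = 3.7042; wedge = 155.95 − 111.5 = 44.45.
Deadweight loss = ½ × 3.7042 × 44.45 = 82.33.

82.33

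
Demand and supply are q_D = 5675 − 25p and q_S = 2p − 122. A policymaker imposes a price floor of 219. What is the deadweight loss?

In inverse form: demand p = 227 − 0.04q, supply p = 61 + 0.5q.
Competitive equilibrium: 227 − 0.04q = 61 + 0.5q → q* = 307.4074, p* = 214.7037.
At the floor p = 219, quantity demanded = (227 − 219)/0.04 = 200.
Sellers' marginal cost at q' = 200: 61 + 0.5·200 = 161.
Δq = 307.4074 − 200 = 107.4074; wedge = 219 − 161 = 58.
DWL = ½ × 107.4074 × 58 = 3114.81.

3114.81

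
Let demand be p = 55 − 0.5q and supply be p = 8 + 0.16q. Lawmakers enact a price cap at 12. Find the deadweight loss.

704.73

Competitive equilibrium: 55 − 0.5q = 8 + 0.16q → q* = 71.2121, p* = 19.3939.
At the ceiling p = 12, quantity supplied = (12 − 8)/0.16 = 25.
Willingness to pay at q' = 25: 55 − 0.5·25 = 42.5.
Δq = 71.2121 − 25 = 46.2121; wedge = 42.5 − 12 = 30.5.
The triangle = ½ × 46.2121 × 30.5 = 704.73.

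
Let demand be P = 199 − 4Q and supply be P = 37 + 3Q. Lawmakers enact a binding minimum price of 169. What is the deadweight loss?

Competitive equilibrium: 199 − 4Q = 37 + 3Q → Q* = 23.1429, P* = 106.4286.
At the floor P = 169, quantity demanded = (199 − 169)/4 = 7.5.
Sellers' marginal cost at Q' = 7.5: 37 + 3·7.5 = 59.5.
ΔQ = 23.1429 − 7.5 = 15.6429; wedge = 169 − 59.5 = 109.5.
Deadweight loss = ½ × 15.6429 × 109.5 = 856.45.

856.45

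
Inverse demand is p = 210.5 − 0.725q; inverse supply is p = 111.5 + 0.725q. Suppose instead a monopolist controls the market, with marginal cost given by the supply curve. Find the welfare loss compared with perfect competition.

375.52

Competitive equilibrium: 210.5 − 0.725q = 111.5 + 0.725q → q* = 68.2759, p* = 161.
Marginal revenue: MR = 210.5 − 1.45q. Set MR = MC: 210.5 − 1.45q = 111.5 + 0.725q → q_m = 45.5172.
Price p_m = 210.5 − 0.725·45.5172 = 177.5; MC(q_m) = 111.5 + 0.725·45.5172 = 144.5.
Competitive q* = 68.2759, so Δq = 22.7587; wedge = 177.5 − 144.5 = 33.
Welfare loss = ½ × 22.7587 × 33 = 375.52.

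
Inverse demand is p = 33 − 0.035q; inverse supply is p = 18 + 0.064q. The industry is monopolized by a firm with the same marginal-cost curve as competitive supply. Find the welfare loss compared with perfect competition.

Competitive equilibrium: 33 − 0.035q = 18 + 0.064q → q* = 151.5152, p* = 27.697.
Marginal revenue: MR = 33 − 0.07q. Set MR = MC: 33 − 0.07q = 18 + 0.064q → q_m = 111.9403.
Price p_m = 33 − 0.035·111.9403 = 29.0821; MC(q_m) = 18 + 0.064·111.9403 = 25.1642.
Competitive q* = 151.5152, so Δq = 39.5749; wedge = 29.0821 − 25.1642 = 3.9179.
DWL = ½ × 39.5749 × 3.9179 = 77.53.

77.53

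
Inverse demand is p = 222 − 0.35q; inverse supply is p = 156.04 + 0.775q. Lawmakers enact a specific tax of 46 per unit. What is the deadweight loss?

940.44

Competitive equilibrium: 222 − 0.35q = 156.04 + 0.775q → q* = 58.6311, p* = 201.4791.
With the tax, the buyer price exceeds the seller price by 46: (222 − 0.35q) − (156.04 + 0.775q) = 46 → q' = 17.7422.
Δq = 58.6311 − 17.7422 = 40.8889; the wedge equals the tax, 46.
DWL = ½ × 40.8889 × 46 = 940.44.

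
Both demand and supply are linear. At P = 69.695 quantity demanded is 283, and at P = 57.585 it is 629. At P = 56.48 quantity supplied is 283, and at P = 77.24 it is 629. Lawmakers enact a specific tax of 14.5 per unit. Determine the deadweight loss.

Demand slope = (57.585 − 69.695)/(629 − 283) = −0.035, so P = 79.6 − 0.035Q.
Supply slope = (77.24 − 56.48)/(629 − 283) = 0.06, so P = 39.5 + 0.06Q.
Competitive equilibrium: 79.6 − 0.035Q = 39.5 + 0.06Q → Q* = 422.1053, P* = 64.8263.
With the tax, the buyer price exceeds the seller price by 14.5: (79.6 − 0.035Q) − (39.5 + 0.06Q) = 14.5 → Q' = 269.4737.
ΔQ = 422.1053 − 269.4737 = 152.6316; the wedge equals the tax, 14.5.
Welfare loss = ½ × 152.6316 × 14.5 = 1106.58.

1106.58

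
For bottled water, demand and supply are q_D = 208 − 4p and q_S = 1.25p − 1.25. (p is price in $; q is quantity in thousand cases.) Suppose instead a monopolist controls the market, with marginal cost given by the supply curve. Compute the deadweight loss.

In inverse form: demand p = 52 − 0.25q, supply p = 1 + 0.8q.
Competitive equilibrium: 52 − 0.25q = 1 + 0.8q → q* = 48.57143, p* = 39.85714.
Marginal revenue: MR = 52 − 0.5q. Set MR = MC: 52 − 0.5q = 1 + 0.8q → q_m = 39.23077.
Price p_m = 52 − 0.25·39.23077 = 42.19231; MC(q_m) = 1 + 0.8·39.23077 = 32.38462.
Competitive q* = 48.57143, so Δq = 9.34066; wedge = 42.19231 − 32.38462 = 9.80769.
The triangle = ½ × 9.34066 × 9.80769 = $45.81 thousand.

$45.81 thousand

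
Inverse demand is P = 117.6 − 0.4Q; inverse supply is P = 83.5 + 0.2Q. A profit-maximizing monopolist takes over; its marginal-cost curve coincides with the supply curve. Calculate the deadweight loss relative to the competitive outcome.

155.04

Competitive equilibrium: 117.6 − 0.4Q = 83.5 + 0.2Q → Q* = 56.8333, P* = 94.8667.
Marginal revenue: MR = 117.6 − 0.8Q. Set MR = MC: 117.6 − 0.8Q = 83.5 + 0.2Q → Q_m = 34.1.
Price P_m = 117.6 − 0.4·34.1 = 103.96; MC(Q_m) = 83.5 + 0.2·34.1 = 90.32.
Competitive Q* = 56.8333, so ΔQ = 22.7333; wedge = 103.96 − 90.32 = 13.64.
Welfare loss = ½ × 22.7333 × 13.64 = 155.04.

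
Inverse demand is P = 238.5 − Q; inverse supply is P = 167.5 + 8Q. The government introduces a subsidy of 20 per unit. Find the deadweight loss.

22.22

Competitive equilibrium: 238.5 − Q = 167.5 + 8Q → Q* = 7.8889, P* = 230.6111.
The subsidy lowers effective supply by 20: P = 147.5 + 8Q.
New quantity: 238.5 − Q = 147.5 + 8Q → Q' = 10.1111.
Overproduction ΔQ = 10.1111 − 7.8889 = 2.2222; wedge = subsidy = 20.
The triangle = ½ × 2.2222 × 20 = 22.22.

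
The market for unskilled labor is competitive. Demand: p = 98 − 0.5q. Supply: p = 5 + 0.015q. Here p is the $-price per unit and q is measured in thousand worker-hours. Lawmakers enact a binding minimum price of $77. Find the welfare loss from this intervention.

$4945.32 thousand

Competitive equilibrium: 98 − 0.5q = 5 + 0.015q → q* = 180.5825, p* = 7.7087.
At the floor p = 77, quantity demanded = (98 − 77)/0.5 = 42.
Sellers' marginal cost at q' = 42: 5 + 0.015·42 = 5.63.
Δq = 180.5825 − 42 = 138.5825; wedge = 77 − 5.63 = 71.37.
The triangle = ½ × 138.5825 × 71.37 = $4945.32 thousand.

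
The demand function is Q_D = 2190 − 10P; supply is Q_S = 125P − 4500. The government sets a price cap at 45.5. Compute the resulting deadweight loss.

In inverse form: demand P = 219 − 0.1Q, supply P = 36 + 0.008Q.
Competitive equilibrium: 219 − 0.1Q = 36 + 0.008Q → Q* = 1694.4444, P* = 49.5556.
At the ceiling P = 45.5, quantity supplied = (45.5 − 36)/0.008 = 1187.5.
Willingness to pay at Q' = 1187.5: 219 − 0.1·1187.5 = 100.25.
ΔQ = 1694.4444 − 1187.5 = 506.9444; wedge = 100.25 − 45.5 = 54.75.
Welfare loss = ½ × 506.9444 × 54.75 = 13877.60.

13877.60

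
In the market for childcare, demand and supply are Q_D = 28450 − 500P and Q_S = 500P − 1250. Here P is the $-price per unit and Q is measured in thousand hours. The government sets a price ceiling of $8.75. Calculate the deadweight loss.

$219451.25 thousand

In inverse form: demand P = 56.9 − 0.002Q, supply P = 2.5 + 0.002Q.
Competitive equilibrium: 56.9 − 0.002Q = 2.5 + 0.002Q → Q* = 13600, P* = 29.7.
At the ceiling P = 8.75, quantity supplied = (8.75 − 2.5)/0.002 = 3125.
Willingness to pay at Q' = 3125: 56.9 − 0.002·3125 = 50.65.
ΔQ = 13600 − 3125 = 10475; wedge = 50.65 − 8.75 = 41.9.
DWL = ½ × 10475 × 41.9 = $219451.25 thousand.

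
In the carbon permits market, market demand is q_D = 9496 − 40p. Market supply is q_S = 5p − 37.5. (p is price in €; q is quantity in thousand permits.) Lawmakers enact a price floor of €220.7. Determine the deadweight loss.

In inverse form: demand p = 237.4 − 0.025q, supply p = 7.5 + 0.2q.
Competitive equilibrium: 237.4 − 0.025q = 7.5 + 0.2q → q* = 1021.7778, p* = 211.8556.
At the floor p = 220.7, quantity demanded = (237.4 − 220.7)/0.025 = 668.
Sellers' marginal cost at q' = 668: 7.5 + 0.2·668 = 141.1.
Δq = 1021.7778 − 668 = 353.7778; wedge = 220.7 − 141.1 = 79.6.
DWL = ½ × 353.7778 × 79.6 = €14080.36 thousand.

€14080.36 thousand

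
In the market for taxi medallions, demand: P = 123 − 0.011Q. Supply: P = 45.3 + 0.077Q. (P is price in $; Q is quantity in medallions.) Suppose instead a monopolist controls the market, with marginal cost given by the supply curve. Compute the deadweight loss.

$423.49

Competitive equilibrium: 123 − 0.011Q = 45.3 + 0.077Q → Q* = 882.9545, P* = 113.2875.
Marginal revenue: MR = 123 − 0.022Q. Set MR = MC: 123 − 0.022Q = 45.3 + 0.077Q → Q_m = 784.8485.
Price P_m = 123 − 0.011·784.8485 = 114.3667; MC(Q_m) = 45.3 + 0.077·784.8485 = 105.7333.
Competitive Q* = 882.9545, so ΔQ = 98.106; wedge = 114.3667 − 105.7333 = 8.6334.
Deadweight loss = ½ × 98.106 × 8.6334 = $423.49.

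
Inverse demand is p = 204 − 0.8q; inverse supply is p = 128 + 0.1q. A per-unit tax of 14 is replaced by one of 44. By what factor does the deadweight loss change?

9.878

Competitive equilibrium: 204 − 0.8q = 128 + 0.1q → q* = 84.4444, p* = 136.4444.
For a per-unit tax t: Δq = t/0.9, so DWL = ½·t·(t/0.9) = t²/1.8.
At t = 14: DWL = 108.889. At t = 44: DWL = 1075.556.
Ratio = (44/14)² = 9.878.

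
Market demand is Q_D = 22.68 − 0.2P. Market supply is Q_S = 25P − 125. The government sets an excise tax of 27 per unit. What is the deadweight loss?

In inverse form: demand P = 113.4 − 5Q, supply P = 5 + 0.04Q.
Competitive equilibrium: 113.4 − 5Q = 5 + 0.04Q → Q* = 21.5079, P* = 5.8603.
With the tax, the buyer price exceeds the seller price by 27: (113.4 − 5Q) − (5 + 0.04Q) = 27 → Q' = 16.1508.
ΔQ = 21.5079 − 16.1508 = 5.3571; the wedge equals the tax, 27.
The triangle = ½ × 5.3571 × 27 = 72.32.

72.32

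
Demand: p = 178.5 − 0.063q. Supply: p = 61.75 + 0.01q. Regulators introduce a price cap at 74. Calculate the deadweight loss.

5114.08

Competitive equilibrium: 178.5 − 0.063q = 61.75 + 0.01q → q* = 1599.3151, p* = 77.7432.
At the ceiling p = 74, quantity supplied = (74 − 61.75)/0.01 = 1225.
Willingness to pay at q' = 1225: 178.5 − 0.063·1225 = 101.325.
Δq = 1599.3151 − 1225 = 374.3151; wedge = 101.325 − 74 = 27.325.
Welfare loss = ½ × 374.3151 × 27.325 = 5114.08.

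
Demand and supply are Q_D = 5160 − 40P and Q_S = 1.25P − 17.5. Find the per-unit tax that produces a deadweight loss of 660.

33

In inverse form: demand P = 129 − 0.025Q, supply P = 14 + 0.8Q.
Competitive equilibrium: 129 − 0.025Q = 14 + 0.8Q → Q* = 139.3939, P* = 125.5152.
A tax t gives ΔQ = t/0.825 and wedge t, so DWL = t²/1.65.
t²/1.65 = 660 → t² = 1089 → t = 33.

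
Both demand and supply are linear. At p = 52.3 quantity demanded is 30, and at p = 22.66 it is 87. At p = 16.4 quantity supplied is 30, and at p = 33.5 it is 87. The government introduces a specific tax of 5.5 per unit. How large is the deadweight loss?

Demand slope = (22.66 − 52.3)/(87 − 30) = −0.52, so p = 67.9 − 0.52q.
Supply slope = (33.5 − 16.4)/(87 − 30) = 0.3, so p = 7.4 + 0.3q.
Competitive equilibrium: 67.9 − 0.52q = 7.4 + 0.3q → q* = 73.7805, p* = 29.5341.
With the tax, the buyer price exceeds the seller price by 5.5: (67.9 − 0.52q) − (7.4 + 0.3q) = 5.5 → q' = 67.0732.
Δq = 73.7805 − 67.0732 = 6.7073; the wedge equals the tax, 5.5.
DWL = ½ × 6.7073 × 5.5 = 18.45.

18.45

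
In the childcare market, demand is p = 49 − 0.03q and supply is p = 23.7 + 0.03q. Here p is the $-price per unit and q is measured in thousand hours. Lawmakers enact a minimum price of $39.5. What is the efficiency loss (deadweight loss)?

$330.75 thousand

Competitive equilibrium: 49 − 0.03q = 23.7 + 0.03q → q* = 421.6667, p* = 36.35.
At the floor p = 39.5, quantity demanded = (49 − 39.5)/0.03 = 316.6667.
Sellers' marginal cost at q' = 316.6667: 23.7 + 0.03·316.6667 = 33.2.
Δq = 421.6667 − 316.6667 = 105; wedge = 39.5 − 33.2 = 6.3.
Deadweight loss = ½ × 105 × 6.3 = $330.75 thousand.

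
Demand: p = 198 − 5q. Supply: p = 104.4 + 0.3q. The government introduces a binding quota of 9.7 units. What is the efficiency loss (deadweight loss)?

167.92

Competitive equilibrium: 198 − 5q = 104.4 + 0.3q → q* = 17.6604, p* = 109.6981.
At q = 9.7: demand price = 198 − 5·9.7 = 149.5; supply price = 104.4 + 0.3·9.7 = 107.31.
Δq = 17.6604 − 9.7 = 7.9604; wedge = 149.5 − 107.31 = 42.19.
DWL = ½ × 7.9604 × 42.19 = 167.92.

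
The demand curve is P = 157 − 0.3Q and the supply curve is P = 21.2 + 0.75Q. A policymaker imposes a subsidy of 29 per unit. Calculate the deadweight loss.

Competitive equilibrium: 157 − 0.3Q = 21.2 + 0.75Q → Q* = 129.3333, P* = 118.2.
The subsidy lowers effective supply by 29: P = 0.75Q − 7.8.
New quantity: 157 − 0.3Q = 0.75Q − 7.8 → Q' = 156.9524.
Overproduction ΔQ = 156.9524 − 129.3333 = 27.6191; wedge = subsidy = 29.
Welfare loss = ½ × 27.6191 × 29 = 400.48.

400.48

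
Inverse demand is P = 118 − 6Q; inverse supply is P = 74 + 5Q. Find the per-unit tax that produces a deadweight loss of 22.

Competitive equilibrium: 118 − 6Q = 74 + 5Q → Q* = 4, P* = 94.
A tax t gives ΔQ = t/11 and wedge t, so DWL = t²/22.
t²/22 = 22 → t² = 484 → t = 22.

22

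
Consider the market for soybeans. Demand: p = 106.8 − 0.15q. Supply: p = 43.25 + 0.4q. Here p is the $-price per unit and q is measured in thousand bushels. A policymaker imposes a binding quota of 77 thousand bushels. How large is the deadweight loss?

$408.58 thousand

Competitive equilibrium: 106.8 − 0.15q = 43.25 + 0.4q → q* = 115.5455, p* = 89.4682.
At q = 77: demand price = 106.8 − 0.15·77 = 95.25; supply price = 43.25 + 0.4·77 = 74.05.
Δq = 115.5455 − 77 = 38.5455; wedge = 95.25 − 74.05 = 21.2.
The triangle = ½ × 38.5455 × 21.2 = $408.58 thousand.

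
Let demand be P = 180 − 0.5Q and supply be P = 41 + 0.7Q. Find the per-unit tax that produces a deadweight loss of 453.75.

Competitive equilibrium: 180 − 0.5Q = 41 + 0.7Q → Q* = 115.8333, P* = 122.0833.
A tax t gives ΔQ = t/1.2 and wedge t, so DWL = t²/2.4.
t²/2.4 = 453.75 → t² = 1089 → t = 33.

33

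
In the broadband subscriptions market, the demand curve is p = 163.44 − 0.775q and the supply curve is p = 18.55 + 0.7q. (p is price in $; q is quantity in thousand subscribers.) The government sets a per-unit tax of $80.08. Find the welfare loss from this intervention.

$2173.83 thousand

Competitive equilibrium: 163.44 − 0.775q = 18.55 + 0.7q → q* = 98.2305, p* = 87.3114.
With the tax, the buyer price exceeds the seller price by 80.08: (163.44 − 0.775q) − (18.55 + 0.7q) = 80.08 → q' = 43.939.
Δq = 98.2305 − 43.939 = 54.2915; the wedge equals the tax, 80.08.
The triangle = ½ × 54.2915 × 80.08 = $2173.83 thousand.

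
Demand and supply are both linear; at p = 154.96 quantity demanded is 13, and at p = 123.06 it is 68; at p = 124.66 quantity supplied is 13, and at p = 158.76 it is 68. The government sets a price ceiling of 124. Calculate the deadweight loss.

Demand slope = (123.06 − 154.96)/(68 − 13) = −0.58, so p = 162.5 − 0.58q.
Supply slope = (158.76 − 124.66)/(68 − 13) = 0.62, so p = 116.6 + 0.62q.
Competitive equilibrium: 162.5 − 0.58q = 116.6 + 0.62q → q* = 38.25, p* = 140.315.
At the ceiling p = 124, quantity supplied = (124 − 116.6)/0.62 = 11.9355.
Willingness to pay at q' = 11.9355: 162.5 − 0.58·11.9355 = 155.5774.
Δq = 38.25 − 11.9355 = 26.3145; wedge = 155.5774 − 124 = 31.5774.
The triangle = ½ × 26.3145 × 31.5774 = 415.47.

415.47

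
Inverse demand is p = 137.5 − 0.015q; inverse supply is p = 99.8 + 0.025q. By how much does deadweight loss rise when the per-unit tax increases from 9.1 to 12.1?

795

Competitive equilibrium: 137.5 − 0.015q = 99.8 + 0.025q → q* = 942.5, p* = 123.3625.
For a per-unit tax t: Δq = t/0.04, so DWL = ½·t·(t/0.04) = t²/0.08.
At t = 9.1: DWL = 1035.125. At t = 12.1: DWL = 1830.125.
Increase = 1830.125 − 1035.125 = 795.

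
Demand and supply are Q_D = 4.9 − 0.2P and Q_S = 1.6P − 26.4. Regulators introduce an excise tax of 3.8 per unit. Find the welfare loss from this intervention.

In inverse form: demand P = 24.5 − 5Q, supply P = 16.5 + 0.625Q.
Competitive equilibrium: 24.5 − 5Q = 16.5 + 0.625Q → Q* = 1.4222, P* = 17.3889.
With the tax, the buyer price exceeds the seller price by 3.8: (24.5 − 5Q) − (16.5 + 0.625Q) = 3.8 → Q' = 0.7467.
ΔQ = 1.4222 − 0.7467 = 0.6755; the wedge equals the tax, 3.8.
Welfare loss = ½ × 0.6755 × 3.8 = 1.28.

1.28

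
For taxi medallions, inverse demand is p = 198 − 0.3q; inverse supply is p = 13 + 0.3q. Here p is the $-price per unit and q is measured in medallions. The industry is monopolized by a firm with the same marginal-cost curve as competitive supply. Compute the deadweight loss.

$3168.98

Competitive equilibrium: 198 − 0.3q = 13 + 0.3q → q* = 308.3333, p* = 105.5.
Marginal revenue: MR = 198 − 0.6q. Set MR = MC: 198 − 0.6q = 13 + 0.3q → q_m = 205.5556.
Price p_m = 198 − 0.3·205.5556 = 136.3333; MC(q_m) = 13 + 0.3·205.5556 = 74.6667.
Competitive q* = 308.3333, so Δq = 102.7777; wedge = 136.3333 − 74.6667 = 61.6666.
Welfare loss = ½ × 102.7777 × 61.6666 = $3168.98.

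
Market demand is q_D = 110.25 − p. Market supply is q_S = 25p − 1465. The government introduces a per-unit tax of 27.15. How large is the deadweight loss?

In inverse form: demand p = 110.25 − q, supply p = 58.6 + 0.04q.
Competitive equilibrium: 110.25 − q = 58.6 + 0.04q → q* = 49.6635, p* = 60.5865.
With the tax, the buyer price exceeds the seller price by 27.15: (110.25 − q) − (58.6 + 0.04q) = 27.15 → q' = 23.5577.
Δq = 49.6635 − 23.5577 = 26.1058; the wedge equals the tax, 27.15.
Deadweight loss = ½ × 26.1058 × 27.15 = 354.39.

354.39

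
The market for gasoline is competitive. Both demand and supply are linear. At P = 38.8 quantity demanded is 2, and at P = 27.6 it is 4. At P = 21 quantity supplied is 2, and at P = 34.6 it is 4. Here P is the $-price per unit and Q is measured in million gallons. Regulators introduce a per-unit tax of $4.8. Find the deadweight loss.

$0.93 million

Demand slope = (27.6 − 38.8)/(4 − 2) = −5.6, so P = 50 − 5.6Q.
Supply slope = (34.6 − 21)/(4 − 2) = 6.8, so P = 7.4 + 6.8Q.
Competitive equilibrium: 50 − 5.6Q = 7.4 + 6.8Q → Q* = 3.4355, P* = 30.7613.
With the tax, the buyer price exceeds the seller price by 4.8: (50 − 5.6Q) − (7.4 + 6.8Q) = 4.8 → Q' = 3.0484.
ΔQ = 3.4355 − 3.0484 = 0.3871; the wedge equals the tax, 4.8.
DWL = ½ × 0.3871 × 4.8 = $0.93 million.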